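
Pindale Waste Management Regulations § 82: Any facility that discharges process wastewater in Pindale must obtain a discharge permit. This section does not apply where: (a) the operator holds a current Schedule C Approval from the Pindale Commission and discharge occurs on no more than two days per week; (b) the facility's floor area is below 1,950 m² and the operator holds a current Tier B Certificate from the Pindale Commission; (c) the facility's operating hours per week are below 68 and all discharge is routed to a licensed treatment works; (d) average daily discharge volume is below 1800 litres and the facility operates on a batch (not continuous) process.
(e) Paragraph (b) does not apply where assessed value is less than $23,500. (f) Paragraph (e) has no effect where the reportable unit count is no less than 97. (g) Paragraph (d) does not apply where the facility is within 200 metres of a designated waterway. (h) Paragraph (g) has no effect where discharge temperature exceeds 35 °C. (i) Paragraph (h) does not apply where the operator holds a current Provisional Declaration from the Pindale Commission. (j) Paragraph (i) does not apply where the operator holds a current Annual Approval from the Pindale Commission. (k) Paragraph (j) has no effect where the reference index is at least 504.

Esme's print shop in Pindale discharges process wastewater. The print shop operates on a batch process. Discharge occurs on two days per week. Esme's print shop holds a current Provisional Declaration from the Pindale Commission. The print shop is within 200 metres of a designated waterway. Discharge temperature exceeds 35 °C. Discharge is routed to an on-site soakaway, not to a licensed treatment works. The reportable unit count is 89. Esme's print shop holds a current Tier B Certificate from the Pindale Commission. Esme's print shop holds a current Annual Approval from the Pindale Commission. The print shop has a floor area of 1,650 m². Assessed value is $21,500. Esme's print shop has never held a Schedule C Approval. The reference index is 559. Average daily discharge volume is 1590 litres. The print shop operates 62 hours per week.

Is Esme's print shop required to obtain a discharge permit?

Exception (a) requires that the operator holds a current Schedule C Approval from the Pindale Commission; but the Schedule C Approval is not current, so (a) is unavailable.
Exception (b): the facility's floor area is 1,650 m², below the 1,950 m² limit; a current Tier B Certificate is held — every condition holds. But applying paragraphs (e)–(f): (e) applies — assessed value is $21,500, less than the $23,500 limit. (f), which would lift (e), is not engaged — the reportable unit count is 89, short of 97. (b) is therefore removed.
Exception (c) requires that all discharge is routed to a licensed treatment works; but discharge is not routed to a licensed treatment works, so (c) is unavailable.
All of (d)'s requirements are met (average daily discharge volume is 1590 litres, below the 1800 litres limit; the facility operates on a batch process). Turning to paragraphs (g)–(k): (g) operates against (d): the print shop is within 200 m of a designated waterway. (h) would limit (g) — discharge temperature exceeds 35 °C — but (i) sets (h) aside: (i) is engaged — a current Provisional Declaration is held. (j) is engaged (a current Annual Approval is held), but is overridden by (k): (k) operates — the reference index is 559, meeting the 504 threshold. (d) is therefore removed.
No exception is made out. Esme's print shop falls within the general rule.

Yes — Esme's print shop must obtain a discharge permit.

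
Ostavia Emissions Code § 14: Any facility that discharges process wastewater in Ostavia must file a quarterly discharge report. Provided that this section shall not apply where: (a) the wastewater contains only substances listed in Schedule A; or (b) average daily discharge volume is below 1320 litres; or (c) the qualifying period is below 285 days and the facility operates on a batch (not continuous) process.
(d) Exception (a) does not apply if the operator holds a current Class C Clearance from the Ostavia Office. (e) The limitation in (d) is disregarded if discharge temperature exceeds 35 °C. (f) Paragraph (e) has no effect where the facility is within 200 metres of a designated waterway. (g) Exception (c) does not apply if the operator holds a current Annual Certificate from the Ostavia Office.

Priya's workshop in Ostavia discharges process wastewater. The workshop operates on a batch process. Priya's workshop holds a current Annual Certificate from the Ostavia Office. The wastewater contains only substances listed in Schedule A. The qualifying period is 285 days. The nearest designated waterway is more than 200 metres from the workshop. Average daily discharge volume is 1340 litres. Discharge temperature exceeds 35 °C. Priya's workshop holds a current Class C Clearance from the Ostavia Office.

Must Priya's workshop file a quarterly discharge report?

Exception (a): the wastewater is Schedule-A-only — every condition holds. Applying paragraphs (d)–(f): (d) applies (a current Class C Clearance is held), but is set aside by (e): (e) is triggered — discharge temperature exceeds 35 °C. (f) is not engaged (the workshop is more than 200 m from any designated waterway), so (e) stands. (a) remains available.
Exception (b) fails — average daily discharge volume is 1340 litres, not below 1320 litres.
Exception (c) fails — the qualifying period is 285 days, not below 285 days.

No — exception (a) applies; Priya's workshop is not required to file a quarterly discharge report.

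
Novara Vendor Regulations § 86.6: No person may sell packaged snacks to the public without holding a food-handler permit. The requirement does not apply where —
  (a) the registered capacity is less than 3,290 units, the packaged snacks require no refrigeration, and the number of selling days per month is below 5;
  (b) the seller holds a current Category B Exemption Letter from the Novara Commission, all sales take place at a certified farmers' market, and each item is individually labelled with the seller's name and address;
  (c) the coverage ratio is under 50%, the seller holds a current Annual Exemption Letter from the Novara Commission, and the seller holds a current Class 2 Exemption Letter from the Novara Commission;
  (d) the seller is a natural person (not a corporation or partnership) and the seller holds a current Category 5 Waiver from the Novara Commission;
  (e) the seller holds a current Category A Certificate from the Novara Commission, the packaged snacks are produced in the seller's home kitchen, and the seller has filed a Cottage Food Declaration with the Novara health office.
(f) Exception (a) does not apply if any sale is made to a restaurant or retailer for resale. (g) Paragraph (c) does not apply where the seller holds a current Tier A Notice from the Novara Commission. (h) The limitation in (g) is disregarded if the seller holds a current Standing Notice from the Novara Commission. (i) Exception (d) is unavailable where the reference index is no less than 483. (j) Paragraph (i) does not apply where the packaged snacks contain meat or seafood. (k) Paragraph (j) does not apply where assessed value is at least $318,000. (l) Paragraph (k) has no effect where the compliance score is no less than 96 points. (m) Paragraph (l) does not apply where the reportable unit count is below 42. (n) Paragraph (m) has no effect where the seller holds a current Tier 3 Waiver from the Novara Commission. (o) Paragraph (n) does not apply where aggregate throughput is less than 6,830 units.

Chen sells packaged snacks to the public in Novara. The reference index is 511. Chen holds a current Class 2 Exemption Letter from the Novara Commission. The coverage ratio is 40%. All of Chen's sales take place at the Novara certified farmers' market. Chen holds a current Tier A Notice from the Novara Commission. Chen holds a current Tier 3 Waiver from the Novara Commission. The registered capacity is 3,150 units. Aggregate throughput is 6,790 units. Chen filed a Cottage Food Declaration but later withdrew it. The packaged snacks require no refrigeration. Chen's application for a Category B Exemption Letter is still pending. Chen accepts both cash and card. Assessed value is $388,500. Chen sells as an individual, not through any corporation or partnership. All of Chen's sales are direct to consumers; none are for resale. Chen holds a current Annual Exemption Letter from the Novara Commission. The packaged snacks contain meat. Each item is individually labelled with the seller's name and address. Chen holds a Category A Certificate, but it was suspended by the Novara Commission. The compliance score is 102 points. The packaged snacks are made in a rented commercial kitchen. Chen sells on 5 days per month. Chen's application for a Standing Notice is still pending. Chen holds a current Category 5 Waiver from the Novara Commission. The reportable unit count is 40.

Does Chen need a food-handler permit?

Exception (a) fails — the number of selling days per month is 5, not below 5.
Exception (b) fails — there is no Category B Exemption Letter in force.
All of (c)'s requirements are met (the coverage ratio is 40%, under the 50% limit; a current Annual Exemption Letter is held; a current Class 2 Exemption Letter is held). But: (g) operates against (c): a current Tier A Notice is held. (h) is inapplicable (the Standing Notice is not current), so (g) stands. Exception (c) does not apply.
Exception (d) is satisfied on its face — the seller is a natural person; a current Category 5 Waiver is held. Turning to paragraphs (i)–(o): (i) operates — the reference index is 511, meeting the 483 threshold. (j) would limit (i) — the packaged snacks contain meat — but (k) sets (j) aside: (k) operates against (j): assessed value is $388,500, meeting the $318,000 threshold. (l) operates (the compliance score is 102 points, meeting the 96 points threshold), but is set aside by (m): (m) operates against (l): the reportable unit count is 40, below the 42 limit. (n) is triggered (a current Tier 3 Waiver is held), but is set aside by (o): (o) applies — aggregate throughput is 6,790 units, less than the 6,830 units limit. Exception (d) does not apply.
Exception (e) requires that the seller holds a current Category A Certificate from the Novara Commission; but no current Category A Certificate is held, so (e) is unavailable.
No exception is made out. Chen falls within the general rule.

Yes — Chen must hold a food-handler permit.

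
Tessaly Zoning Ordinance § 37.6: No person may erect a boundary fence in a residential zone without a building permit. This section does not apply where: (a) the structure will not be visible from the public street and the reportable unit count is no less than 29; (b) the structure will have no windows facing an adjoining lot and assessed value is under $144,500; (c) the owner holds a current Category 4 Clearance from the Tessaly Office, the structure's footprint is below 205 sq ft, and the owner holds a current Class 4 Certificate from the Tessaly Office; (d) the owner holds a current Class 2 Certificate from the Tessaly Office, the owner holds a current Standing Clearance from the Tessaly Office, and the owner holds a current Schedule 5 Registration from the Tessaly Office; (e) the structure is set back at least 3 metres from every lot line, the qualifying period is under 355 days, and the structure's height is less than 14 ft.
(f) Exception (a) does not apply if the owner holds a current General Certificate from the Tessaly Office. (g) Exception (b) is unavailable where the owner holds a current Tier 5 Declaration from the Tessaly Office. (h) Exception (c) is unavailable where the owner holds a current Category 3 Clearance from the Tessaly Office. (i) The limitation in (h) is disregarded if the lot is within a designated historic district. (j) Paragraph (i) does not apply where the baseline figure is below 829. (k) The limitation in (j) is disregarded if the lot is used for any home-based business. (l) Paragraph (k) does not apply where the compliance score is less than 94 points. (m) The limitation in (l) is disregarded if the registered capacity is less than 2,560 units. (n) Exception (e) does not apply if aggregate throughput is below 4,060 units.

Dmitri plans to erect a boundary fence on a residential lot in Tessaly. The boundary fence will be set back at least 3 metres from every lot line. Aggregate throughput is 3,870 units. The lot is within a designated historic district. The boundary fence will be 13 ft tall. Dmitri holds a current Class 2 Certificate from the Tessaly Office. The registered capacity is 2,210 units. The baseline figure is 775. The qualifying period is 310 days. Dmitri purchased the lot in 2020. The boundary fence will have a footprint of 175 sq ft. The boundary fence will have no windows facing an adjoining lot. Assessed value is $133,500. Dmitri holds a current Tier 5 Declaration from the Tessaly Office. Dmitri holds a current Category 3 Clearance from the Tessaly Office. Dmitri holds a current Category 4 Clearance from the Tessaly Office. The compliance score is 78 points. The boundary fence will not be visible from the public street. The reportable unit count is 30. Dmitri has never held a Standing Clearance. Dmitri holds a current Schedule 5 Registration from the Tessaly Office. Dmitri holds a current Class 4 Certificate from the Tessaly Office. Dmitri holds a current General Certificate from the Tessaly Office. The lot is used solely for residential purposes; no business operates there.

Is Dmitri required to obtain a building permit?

Yes — Dmitri must obtain a building permit.

Exception (a): the structure will not be visible from the street; the reportable unit count is 30, meeting the 29 threshold — every condition holds. But applying paragraph (f): (f) applies — a current General Certificate is held. Exception (a) does not apply.
All of (b)'s requirements are met (no windows face an adjoining lot; assessed value is $133,500, under the $144,500 limit). But applying paragraph (g): (g) operates against (b): a current Tier 5 Declaration is held. (b) is therefore removed.
Exception (c) is satisfied on its face — a current Category 4 Clearance is held; the structure's footprint is 175 sq ft, below the 205 sq ft limit; a current Class 4 Certificate is held. Turning to paragraphs (h)–(m): (h) operates against (c): a current Category 3 Clearance is held. (i) would limit (h) — the lot is in a historic district — but (j) sets (i) aside: (j) operates — the baseline figure is 775, below the 829 limit. (k) is inapplicable (the lot is solely residential), so (j) stands. (c) is therefore removed.
Exception (d) requires that the owner holds a current Standing Clearance from the Tessaly Office; but the Standing Clearance is not current, so (d) is unavailable.
Exception (e): the setback is at least 3 m on every side; the qualifying period is 310 days, under the 355 days limit; the structure's height is 13 ft, less than the 14 ft limit — every condition holds. But: (n) operates against (e): aggregate throughput is 3,870 units, below the 4,060 units limit. Exception (e) does not apply.
No exception applies. The general rule governs.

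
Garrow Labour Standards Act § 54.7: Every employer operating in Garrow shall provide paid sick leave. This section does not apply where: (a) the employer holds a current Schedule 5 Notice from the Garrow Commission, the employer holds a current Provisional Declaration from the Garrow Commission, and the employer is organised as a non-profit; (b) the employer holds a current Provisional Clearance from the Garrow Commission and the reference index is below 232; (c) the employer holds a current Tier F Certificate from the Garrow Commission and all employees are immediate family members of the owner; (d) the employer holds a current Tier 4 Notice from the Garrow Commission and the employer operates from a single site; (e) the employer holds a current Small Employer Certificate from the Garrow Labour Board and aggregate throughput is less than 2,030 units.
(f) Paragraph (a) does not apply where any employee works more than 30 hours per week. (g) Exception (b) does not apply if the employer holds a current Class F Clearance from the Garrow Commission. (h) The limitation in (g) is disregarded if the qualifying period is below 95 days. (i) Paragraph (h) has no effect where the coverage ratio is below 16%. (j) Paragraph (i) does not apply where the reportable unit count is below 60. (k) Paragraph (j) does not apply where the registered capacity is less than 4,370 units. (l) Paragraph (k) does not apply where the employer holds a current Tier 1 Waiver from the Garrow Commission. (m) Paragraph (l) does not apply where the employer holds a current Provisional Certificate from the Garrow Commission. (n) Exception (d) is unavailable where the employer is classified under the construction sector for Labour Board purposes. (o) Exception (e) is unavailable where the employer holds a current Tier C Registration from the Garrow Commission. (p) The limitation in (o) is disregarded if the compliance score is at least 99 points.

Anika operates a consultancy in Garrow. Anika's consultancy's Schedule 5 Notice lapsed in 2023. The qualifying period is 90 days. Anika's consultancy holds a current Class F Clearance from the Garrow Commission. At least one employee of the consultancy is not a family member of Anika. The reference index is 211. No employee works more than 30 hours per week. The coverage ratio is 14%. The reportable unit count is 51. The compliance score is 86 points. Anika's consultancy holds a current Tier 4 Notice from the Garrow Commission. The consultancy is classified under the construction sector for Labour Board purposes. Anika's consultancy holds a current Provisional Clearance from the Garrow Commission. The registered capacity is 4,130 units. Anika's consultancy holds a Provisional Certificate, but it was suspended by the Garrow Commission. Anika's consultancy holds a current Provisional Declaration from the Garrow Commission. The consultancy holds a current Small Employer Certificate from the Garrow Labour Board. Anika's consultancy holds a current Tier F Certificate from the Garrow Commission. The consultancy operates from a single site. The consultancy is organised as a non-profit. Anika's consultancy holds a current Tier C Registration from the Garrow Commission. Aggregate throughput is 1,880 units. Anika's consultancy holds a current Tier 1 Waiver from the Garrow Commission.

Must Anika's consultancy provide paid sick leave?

Exception (a) does not apply: the Schedule 5 Notice is not current.
Exception (b)'s conditions are all satisfied: a current Provisional Clearance is held; the reference index is 211, below the 232 limit. As to paragraphs (g)–(m): (g) is engaged (a current Class F Clearance is held), but is overridden by (h): (h) is triggered — the qualifying period is 90 days, below the 95 days limit. (i) applies (the coverage ratio is 14%, below the 16% limit), but is displaced by (j): (j) operates — the reportable unit count is 51, below the 60 limit. (k) operates (the registered capacity is 4,130 units, less than the 4,370 units limit), but yields to (l): (l) operates against (k): a current Tier 1 Waiver is held. (m) does not operate here (the Provisional Certificate is not current), so (l) stands. (b) remains available.
Exception (c) requires that all employees are immediate family members of the owner; but at least one employee is not a family member, so (c) is unavailable.
Exception (d) is satisfied on its face — a current Tier 4 Notice is held; the employer operates from a single site. But applying paragraph (n): (n) operates against (d): the consultancy is classified under the construction sector. Exception (d) does not apply.
Exception (e)'s conditions are all satisfied: a current Small Employer Certificate is held; aggregate throughput is 1,880 units, less than the 2,030 units limit. Turning to paragraphs (o)–(p): (o) operates against (e): a current Tier C Registration is held. (p) is not engaged (the compliance score is 86 points, short of 99 points), so (o) stands. So (e) is unavailable.

No — exception (b) applies; Anika's consultancy is not required to provide paid sick leave.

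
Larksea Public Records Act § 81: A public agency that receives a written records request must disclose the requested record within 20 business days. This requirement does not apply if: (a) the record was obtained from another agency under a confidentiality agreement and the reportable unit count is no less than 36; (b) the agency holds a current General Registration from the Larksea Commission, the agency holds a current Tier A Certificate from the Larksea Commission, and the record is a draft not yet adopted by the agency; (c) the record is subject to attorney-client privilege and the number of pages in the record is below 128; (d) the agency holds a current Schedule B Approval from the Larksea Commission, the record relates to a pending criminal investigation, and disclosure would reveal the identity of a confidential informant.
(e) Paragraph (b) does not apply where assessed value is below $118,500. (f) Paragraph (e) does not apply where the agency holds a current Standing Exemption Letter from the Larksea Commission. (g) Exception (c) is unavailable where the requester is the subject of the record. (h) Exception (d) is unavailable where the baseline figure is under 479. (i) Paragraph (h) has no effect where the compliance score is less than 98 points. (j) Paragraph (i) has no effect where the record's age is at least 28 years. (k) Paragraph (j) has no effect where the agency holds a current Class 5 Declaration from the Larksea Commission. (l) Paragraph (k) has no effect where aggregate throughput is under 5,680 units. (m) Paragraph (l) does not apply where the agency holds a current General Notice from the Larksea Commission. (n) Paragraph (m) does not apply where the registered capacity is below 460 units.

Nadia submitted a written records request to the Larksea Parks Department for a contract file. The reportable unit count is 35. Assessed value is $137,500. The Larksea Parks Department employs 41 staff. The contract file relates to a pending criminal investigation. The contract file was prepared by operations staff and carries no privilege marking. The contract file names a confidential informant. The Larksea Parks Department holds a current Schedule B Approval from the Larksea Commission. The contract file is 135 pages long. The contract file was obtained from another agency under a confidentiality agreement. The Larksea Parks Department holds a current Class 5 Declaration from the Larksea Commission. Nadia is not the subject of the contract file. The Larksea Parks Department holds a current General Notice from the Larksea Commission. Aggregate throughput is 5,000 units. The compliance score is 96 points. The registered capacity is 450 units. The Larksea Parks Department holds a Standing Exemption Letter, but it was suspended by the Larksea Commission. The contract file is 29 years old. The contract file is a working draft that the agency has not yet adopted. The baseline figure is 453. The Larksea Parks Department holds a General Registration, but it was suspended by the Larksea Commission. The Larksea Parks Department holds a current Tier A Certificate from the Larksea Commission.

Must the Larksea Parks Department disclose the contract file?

Exception (a) does not apply: the reportable unit count is 35, short of 36.
Exception (b) does not apply: there is no General Registration in force.
Exception (c) fails — the contract file carries no privilege marking.
All of (d)'s requirements are met (a current Schedule B Approval is held; the contract file relates to a pending investigation; the contract file names a confidential informant). Turning to paragraphs (h)–(n): (h) operates — the baseline figure is 453, under the 479 limit. (i) is triggered (the compliance score is 96 points, less than the 98 points limit), but is overridden by (j): (j) is engaged — the record's age is 29 years, meeting the 28 years threshold. (k) is triggered (a current Class 5 Declaration is held), but yields to (l): (l) operates — aggregate throughput is 5,000 units, under the 5,680 units limit. (m) applies (a current General Notice is held), but yields to (n): (n) operates against (m): the registered capacity is 450 units, below the 460 units limit. Exception (d) does not apply.
No exception displaces § 81.

Yes — the Larksea Parks Department must disclose the contract file.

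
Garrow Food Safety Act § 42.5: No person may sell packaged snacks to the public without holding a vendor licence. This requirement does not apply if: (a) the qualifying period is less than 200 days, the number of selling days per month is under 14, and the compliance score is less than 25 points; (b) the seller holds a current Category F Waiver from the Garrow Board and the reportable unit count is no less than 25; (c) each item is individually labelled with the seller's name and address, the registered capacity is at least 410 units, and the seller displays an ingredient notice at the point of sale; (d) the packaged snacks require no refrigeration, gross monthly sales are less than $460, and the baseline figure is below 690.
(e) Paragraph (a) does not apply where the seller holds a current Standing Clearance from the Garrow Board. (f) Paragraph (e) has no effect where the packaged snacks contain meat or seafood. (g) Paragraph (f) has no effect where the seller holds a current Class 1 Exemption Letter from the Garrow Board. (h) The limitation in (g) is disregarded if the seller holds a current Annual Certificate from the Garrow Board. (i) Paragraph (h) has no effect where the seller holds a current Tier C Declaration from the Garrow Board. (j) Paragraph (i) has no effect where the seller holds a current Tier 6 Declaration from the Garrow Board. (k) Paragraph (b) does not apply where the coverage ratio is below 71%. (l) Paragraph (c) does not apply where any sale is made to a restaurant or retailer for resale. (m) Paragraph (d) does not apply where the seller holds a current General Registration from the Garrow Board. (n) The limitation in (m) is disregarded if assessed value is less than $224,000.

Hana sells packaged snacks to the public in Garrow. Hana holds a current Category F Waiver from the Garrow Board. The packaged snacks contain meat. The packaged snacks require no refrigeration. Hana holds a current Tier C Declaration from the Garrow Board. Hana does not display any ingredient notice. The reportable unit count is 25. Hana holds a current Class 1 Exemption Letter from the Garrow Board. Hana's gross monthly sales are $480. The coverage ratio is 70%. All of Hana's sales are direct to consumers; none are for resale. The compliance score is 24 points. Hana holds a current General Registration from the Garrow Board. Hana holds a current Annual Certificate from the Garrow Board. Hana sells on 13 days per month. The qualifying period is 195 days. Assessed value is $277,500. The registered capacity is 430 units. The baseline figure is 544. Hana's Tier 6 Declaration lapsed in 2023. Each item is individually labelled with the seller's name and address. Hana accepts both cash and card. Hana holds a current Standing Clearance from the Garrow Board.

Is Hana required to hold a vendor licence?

All of (a)'s requirements are met (the qualifying period is 195 days, less than the 200 days limit; the number of selling days per month is 13, under the 14 limit; the compliance score is 24 points, less than the 25 points limit). But: (e) operates against (a): a current Standing Clearance is held. (f) would limit (e) — the packaged snacks contain meat — but (g) sets (f) aside: (g) operates against (f): a current Class 1 Exemption Letter is held. (h) is triggered (a current Annual Certificate is held), but yields to (i): (i) operates against (h): a current Tier C Declaration is held. (j), which would lift (i), does not operate here — there is no Tier 6 Declaration in force. So (a) is unavailable.
Exception (b) is satisfied on its face — a current Category F Waiver is held; the reportable unit count is 25, meeting the 25 threshold. Turning to paragraph (k): (k) operates against (b): the coverage ratio is 70%, below the 71% limit. (b) is therefore removed.
Exception (c) does not apply: no ingredient notice is displayed.
Exception (d) does not apply: gross monthly sales are $480, not less than $460.
No exception displaces § 42.5.

Yes — Hana must hold a vendor licence.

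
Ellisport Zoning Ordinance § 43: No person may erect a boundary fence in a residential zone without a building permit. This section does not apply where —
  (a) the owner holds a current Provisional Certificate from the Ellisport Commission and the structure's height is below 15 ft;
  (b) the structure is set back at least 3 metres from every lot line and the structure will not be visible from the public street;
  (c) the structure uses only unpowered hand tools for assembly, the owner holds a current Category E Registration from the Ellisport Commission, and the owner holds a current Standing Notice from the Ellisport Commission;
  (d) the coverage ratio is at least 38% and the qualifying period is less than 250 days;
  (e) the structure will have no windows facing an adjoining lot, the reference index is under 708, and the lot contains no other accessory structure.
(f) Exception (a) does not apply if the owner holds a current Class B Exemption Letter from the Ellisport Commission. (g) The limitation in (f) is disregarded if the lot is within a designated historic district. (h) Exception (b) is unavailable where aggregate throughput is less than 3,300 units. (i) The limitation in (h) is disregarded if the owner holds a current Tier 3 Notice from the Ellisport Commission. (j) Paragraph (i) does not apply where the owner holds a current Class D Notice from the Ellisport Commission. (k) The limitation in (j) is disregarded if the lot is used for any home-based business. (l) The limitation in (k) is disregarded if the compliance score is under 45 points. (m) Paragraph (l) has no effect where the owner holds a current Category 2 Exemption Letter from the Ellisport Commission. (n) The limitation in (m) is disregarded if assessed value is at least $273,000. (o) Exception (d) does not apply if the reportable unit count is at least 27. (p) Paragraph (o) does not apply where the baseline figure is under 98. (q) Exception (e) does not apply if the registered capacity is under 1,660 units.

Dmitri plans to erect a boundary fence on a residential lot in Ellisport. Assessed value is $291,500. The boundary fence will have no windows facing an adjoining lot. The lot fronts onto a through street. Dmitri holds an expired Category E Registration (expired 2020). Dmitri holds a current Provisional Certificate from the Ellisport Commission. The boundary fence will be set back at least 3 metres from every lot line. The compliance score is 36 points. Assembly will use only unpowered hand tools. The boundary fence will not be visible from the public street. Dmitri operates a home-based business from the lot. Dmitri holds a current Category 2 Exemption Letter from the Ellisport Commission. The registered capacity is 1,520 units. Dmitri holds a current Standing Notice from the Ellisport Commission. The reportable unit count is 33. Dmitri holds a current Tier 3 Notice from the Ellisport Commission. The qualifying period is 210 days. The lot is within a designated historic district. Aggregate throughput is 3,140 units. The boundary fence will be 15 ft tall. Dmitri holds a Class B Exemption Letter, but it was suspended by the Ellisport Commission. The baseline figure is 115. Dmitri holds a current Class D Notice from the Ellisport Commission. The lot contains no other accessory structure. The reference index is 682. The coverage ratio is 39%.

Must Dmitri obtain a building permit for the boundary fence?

Yes — Dmitri must obtain a building permit.

Exception (a) fails — the structure's height is 15 ft, not below 15 ft.
Exception (b): the setback is at least 3 m on every side; the structure will not be visible from the street — every condition holds. Turning to paragraphs (h)–(n): (h) applies — aggregate throughput is 3,140 units, less than the 3,300 units limit. (i) is engaged (a current Tier 3 Notice is held), but yields to (j): (j) is engaged — a current Class D Notice is held. (k) is triggered (a home-based business operates on the lot), but is overridden by (l): (l) operates against (k): the compliance score is 36 points, under the 45 points limit. (m) operates (a current Category 2 Exemption Letter is held), but is displaced by (n): (n) operates against (m): assessed value is $291,500, meeting the $273,000 threshold. (b) is therefore removed.
Exception (c) fails — no current Category E Registration is held.
All of (d)'s requirements are met (the coverage ratio is 39%, meeting the 38% threshold; the qualifying period is 210 days, less than the 250 days limit). But applying paragraphs (o)–(p): (o) operates against (d): the reportable unit count is 33, meeting the 27 threshold. (p) does not operate here (the baseline figure is 115, not under 98), so (o) stands. (d) is therefore removed.
Exception (e): no windows face an adjoining lot; the reference index is 682, under the 708 limit; the lot has no other accessory structure — every condition holds. But: (q) operates against (e): the registered capacity is 1,520 units, under the 1,660 units limit. Exception (e) does not apply.
None of the exceptions is available; § 43 applies in full.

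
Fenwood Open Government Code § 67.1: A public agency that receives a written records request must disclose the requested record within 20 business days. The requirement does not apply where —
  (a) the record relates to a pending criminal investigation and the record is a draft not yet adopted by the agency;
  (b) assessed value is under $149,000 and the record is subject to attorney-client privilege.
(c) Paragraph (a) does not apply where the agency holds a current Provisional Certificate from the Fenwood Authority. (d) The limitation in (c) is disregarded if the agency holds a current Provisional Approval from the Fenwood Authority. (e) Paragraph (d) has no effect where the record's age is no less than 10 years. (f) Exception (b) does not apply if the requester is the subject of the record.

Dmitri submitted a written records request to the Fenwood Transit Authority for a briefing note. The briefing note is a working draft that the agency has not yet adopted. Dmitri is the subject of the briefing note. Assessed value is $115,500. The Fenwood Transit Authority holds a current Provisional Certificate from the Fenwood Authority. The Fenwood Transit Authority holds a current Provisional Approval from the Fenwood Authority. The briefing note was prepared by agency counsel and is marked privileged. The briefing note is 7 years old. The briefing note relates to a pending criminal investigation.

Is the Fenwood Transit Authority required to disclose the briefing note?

Exception (a) is satisfied on its face — the briefing note relates to a pending investigation; the briefing note is an unadopted draft. Considering the limiting provisions: (c) would limit (a) — a current Provisional Certificate is held — but (d) sets (c) aside: (d) operates against (c): a current Provisional Approval is held. (e) does not operate here (the record's age is 7 years, short of 10 years), so (d) stands. (a) remains available.
Exception (b) is satisfied on its face — assessed value is $115,500, under the $149,000 limit; the briefing note is privileged. But applying paragraph (f): (f) operates — Dmitri is the subject of the briefing note. (b) is therefore removed.

No — exception (a) applies; the Fenwood Transit Authority is not required to disclose the briefing note.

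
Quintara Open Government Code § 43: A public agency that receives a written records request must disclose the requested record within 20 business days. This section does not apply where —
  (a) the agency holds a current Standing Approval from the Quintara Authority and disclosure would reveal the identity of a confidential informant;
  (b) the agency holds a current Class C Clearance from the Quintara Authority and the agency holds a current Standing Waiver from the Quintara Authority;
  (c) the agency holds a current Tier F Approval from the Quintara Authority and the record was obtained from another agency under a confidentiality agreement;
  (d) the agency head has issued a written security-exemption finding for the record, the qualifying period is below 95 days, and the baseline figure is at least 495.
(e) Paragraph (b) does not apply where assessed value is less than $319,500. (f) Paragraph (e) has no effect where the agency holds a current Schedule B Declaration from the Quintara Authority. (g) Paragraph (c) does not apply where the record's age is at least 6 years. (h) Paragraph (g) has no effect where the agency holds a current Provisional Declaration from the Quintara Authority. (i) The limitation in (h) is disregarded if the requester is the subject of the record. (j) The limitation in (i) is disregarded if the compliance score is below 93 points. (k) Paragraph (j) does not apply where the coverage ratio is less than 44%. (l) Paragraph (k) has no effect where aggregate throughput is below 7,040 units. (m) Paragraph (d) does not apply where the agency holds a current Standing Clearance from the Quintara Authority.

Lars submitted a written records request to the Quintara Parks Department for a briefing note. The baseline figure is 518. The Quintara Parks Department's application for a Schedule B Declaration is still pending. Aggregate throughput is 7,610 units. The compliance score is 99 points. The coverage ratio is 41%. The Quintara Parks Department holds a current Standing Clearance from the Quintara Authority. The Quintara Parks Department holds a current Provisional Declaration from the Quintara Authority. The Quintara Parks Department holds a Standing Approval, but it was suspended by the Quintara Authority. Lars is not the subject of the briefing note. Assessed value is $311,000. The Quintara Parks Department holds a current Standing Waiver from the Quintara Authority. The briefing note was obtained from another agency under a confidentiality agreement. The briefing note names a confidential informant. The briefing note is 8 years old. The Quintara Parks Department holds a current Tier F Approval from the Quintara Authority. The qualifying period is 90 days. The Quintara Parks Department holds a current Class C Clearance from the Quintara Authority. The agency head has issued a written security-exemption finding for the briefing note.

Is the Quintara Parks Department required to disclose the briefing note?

No — exception (c) applies; the Quintara Parks Department is not required to disclose the briefing note.

Exception (a) requires that the agency holds a current Standing Approval from the Quintara Authority; but no current Standing Approval is held, so (a) is unavailable.
Exception (b) is satisfied on its face — a current Class C Clearance is held; a current Standing Waiver is held. However, paragraphs (e)–(f) must be considered: (e) is triggered — assessed value is $311,000, less than the $319,500 limit. (f), which would lift (e), is not engaged — no current Schedule B Declaration is held. (b) is therefore removed.
Exception (c) is satisfied on its face — a current Tier F Approval is held; the briefing note was obtained under a confidentiality agreement. Applying paragraphs (g)–(l): (g) is triggered (the record's age is 8 years, meeting the 6 years threshold), but yields to (h): (h) operates against (g): a current Provisional Declaration is held. (i) is not triggered (Lars is not the subject of the briefing note), so (h) stands. (c) remains available.
Exception (d)'s conditions are all satisfied: a written security-exemption finding has been issued; the qualifying period is 90 days, below the 95 days limit; the baseline figure is 518, meeting the 495 threshold. However, paragraph (m) must be considered: (m) applies — a current Standing Clearance is held. (d) is therefore removed.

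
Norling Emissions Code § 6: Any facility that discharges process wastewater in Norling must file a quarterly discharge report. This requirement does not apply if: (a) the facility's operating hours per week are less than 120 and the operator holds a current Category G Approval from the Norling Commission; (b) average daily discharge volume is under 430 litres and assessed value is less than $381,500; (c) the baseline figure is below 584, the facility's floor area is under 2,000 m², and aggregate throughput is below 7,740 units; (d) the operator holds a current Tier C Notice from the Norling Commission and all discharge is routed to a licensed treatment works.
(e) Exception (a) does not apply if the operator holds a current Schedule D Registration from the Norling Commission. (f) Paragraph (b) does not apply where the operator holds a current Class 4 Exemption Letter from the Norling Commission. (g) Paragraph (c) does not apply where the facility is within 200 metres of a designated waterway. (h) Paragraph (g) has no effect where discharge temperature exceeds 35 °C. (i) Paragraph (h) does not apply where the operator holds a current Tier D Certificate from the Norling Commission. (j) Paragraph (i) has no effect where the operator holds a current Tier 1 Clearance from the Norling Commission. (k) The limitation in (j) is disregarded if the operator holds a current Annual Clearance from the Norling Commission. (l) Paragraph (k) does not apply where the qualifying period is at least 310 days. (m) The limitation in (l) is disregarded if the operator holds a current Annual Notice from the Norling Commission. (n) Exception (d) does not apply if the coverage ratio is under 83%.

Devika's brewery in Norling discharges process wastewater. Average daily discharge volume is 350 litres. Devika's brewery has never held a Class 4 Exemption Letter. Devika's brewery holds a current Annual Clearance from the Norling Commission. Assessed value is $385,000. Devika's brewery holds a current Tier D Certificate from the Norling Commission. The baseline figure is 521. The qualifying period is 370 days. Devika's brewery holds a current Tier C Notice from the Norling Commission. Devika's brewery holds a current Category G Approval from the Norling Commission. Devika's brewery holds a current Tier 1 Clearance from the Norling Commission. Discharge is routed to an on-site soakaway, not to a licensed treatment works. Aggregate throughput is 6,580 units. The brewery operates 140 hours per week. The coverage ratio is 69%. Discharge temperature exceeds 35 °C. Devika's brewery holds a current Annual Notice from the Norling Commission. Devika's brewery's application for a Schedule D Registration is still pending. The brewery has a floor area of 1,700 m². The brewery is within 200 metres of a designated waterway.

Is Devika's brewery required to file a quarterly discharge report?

Yes — Devika's brewery must file a quarterly discharge report.

Exception (a) fails — the facility's operating hours per week are 140, not less than 120.
Exception (b) fails — assessed value is $385,000, not less than $381,500.
Exception (c): the baseline figure is 521, below the 584 limit; the facility's floor area is 1,700 m², under the 2,000 m² limit; aggregate throughput is 6,580 units, below the 7,740 units limit — every condition holds. But: (g) operates — the brewery is within 200 m of a designated waterway. (h) would limit (g) — discharge temperature exceeds 35 °C — but (i) sets (h) aside: (i) operates against (h): a current Tier D Certificate is held. (j) is triggered (a current Tier 1 Clearance is held), but yields to (k): (k) operates against (j): a current Annual Clearance is held. (l) would limit (k) — the qualifying period is 370 days, meeting the 310 days threshold — but (m) sets (l) aside: (m) is engaged — a current Annual Notice is held. (c) is therefore removed.
Exception (d) fails — discharge is not routed to a licensed treatment works.
Every exception is unavailable, so the rule governs.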